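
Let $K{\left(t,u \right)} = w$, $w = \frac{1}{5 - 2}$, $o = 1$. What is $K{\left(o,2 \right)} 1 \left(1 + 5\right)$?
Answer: $2$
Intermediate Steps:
$w = \frac{1}{3} \approx 0.33333$
$K{\left(t,u \right)} = \frac{1}{3}$
$K{\left(o,2 \right)} 1 \left(1 + 5\right) = \frac{1 \left(1 + 5\right)}{3} = \frac{1 \cdot 6}{3} = \frac{1}{3} \cdot 6 = 2$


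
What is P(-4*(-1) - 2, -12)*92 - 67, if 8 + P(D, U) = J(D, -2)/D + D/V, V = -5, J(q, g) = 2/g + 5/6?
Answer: -12712/15 ≈ -847.47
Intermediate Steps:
J(q, g) = ⅚ + 2/g (J(q, g) = 2/g + 5*(⅙) = 2/g + ⅚ = ⅚ + 2/g)
P(D, U) = -8 - D/5 - 1/(6*D) (P(D, U) = -8 + ((⅚ + 2/(-2))/D + D/(-5)) = -8 + ((⅚ + 2*(-½))/D + D*(-⅕)) = -8 + ((⅚ - 1)/D - D/5) = -8 + (-1/(6*D) - D/5) = -8 + (-D/5 - 1/(6*D)) = -8 - D/5 - 1/(6*D))
P(-4*(-1) - 2, -12)*92 - 67 = (-8 - (-4*(-1) - 2)/5 - 1/(6*(-4*(-1) - 2)))*92 - 67 = (-8 - (4 - 2)/5 - 1/(6*(4 - 2)))*92 - 67 = (-8 - ⅕*2 - ⅙/2)*92 - 67 = (-8 - ⅖ - ⅙*½)*92 - 67 = (-8 - ⅖ - 1/12)*92 - 67 = -509/60*92 - 67 = -11707/15 - 67 = -12712/15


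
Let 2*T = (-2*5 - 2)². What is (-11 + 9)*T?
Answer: -144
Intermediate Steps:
T = 72 (T = (-2*5 - 2)²/2 = (-10 - 2)²/2 = (½)*(-12)² = (½)*144 = 72)
(-11 + 9)*T = (-11 + 9)*72 = -2*72 = -144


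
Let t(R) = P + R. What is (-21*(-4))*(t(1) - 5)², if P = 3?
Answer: 84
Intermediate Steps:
t(R) = 3 + R
(-21*(-4))*(t(1) - 5)² = (-21*(-4))*((3 + 1) - 5)² = 84*(4 - 5)² = 84*(-1)² = 84*1 = 84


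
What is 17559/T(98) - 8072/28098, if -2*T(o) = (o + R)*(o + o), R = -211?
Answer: 28855961/22225518 ≈ 1.2983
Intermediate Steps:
T(o) = -o*(-211 + o) (T(o) = -(o - 211)*(o + o)/2 = -(-211 + o)*2*o/2 = -o*(-211 + o))
17559/T(98) - 8072/28098 = 17559/((98*(211 - 1*98))) - 8072/28098 = 17559/((98*(211 - 98))) - 8072*1/28098 = 17559/((98*113)) - 4036/14049 = 17559/11074 - 4036/14049 = 28855961/22225518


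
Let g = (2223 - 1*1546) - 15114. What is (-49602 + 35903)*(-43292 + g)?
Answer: 790829571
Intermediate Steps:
g = -14437 (g = (2223 - 1546) - 15114 = 677 - 15114 = -14437)
(-49602 + 35903)*(-43292 + g) = (-49602 + 35903)*(-43292 - 14437) = -13699*(-57729) = 790829571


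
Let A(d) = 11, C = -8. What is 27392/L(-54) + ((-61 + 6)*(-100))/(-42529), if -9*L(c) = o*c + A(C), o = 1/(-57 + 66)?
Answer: -10484616812/212645 ≈ -49306.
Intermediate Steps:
o = ⅑ (o = 1/9 = ⅑ ≈ 0.11111)
L(c) = -11/9 - c/81 (L(c) = -(c/9 + 11)/9 = -(11 + c/9)/9 = -11/9 - c/81)
27392/L(-54) + ((-61 + 6)*(-100))/(-42529) = 27392/(-11/9 - 1/81*(-54)) + ((-61 + 6)*(-100))/(-42529) = 27392/(-11/9 + ⅔) - 55*(-100)*(-1/42529) = 27392/(-5/9) + 5500*(-1/42529) = 27392*(-9/5) - 5500/42529 = -246528/5 - 5500/42529 = -10484616812/212645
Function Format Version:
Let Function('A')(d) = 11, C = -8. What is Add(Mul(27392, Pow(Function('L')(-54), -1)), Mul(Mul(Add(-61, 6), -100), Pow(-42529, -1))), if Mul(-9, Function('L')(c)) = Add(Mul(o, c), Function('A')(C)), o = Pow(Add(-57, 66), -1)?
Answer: Rational(-10484616812, 212645) ≈ -49306.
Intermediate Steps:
o = Rational(1, 9) (o = Pow(9, -1) = Rational(1, 9) ≈ 0.11111)
Function('L')(c) = Add(Rational(-11, 9), Mul(Rational(-1, 81), c)) (Function('L')(c) = Mul(Rational(-1, 9), Add(Mul(Rational(1, 9), c), 11)) = Mul(Rational(-1, 9), Add(11, Mul(Rational(1, 9), c))) = Add(Rational(-11, 9), Mul(Rational(-1, 81), c)))
Add(Mul(27392, Pow(Function('L')(-54), -1)), Mul(Mul(Add(-61, 6), -100), Pow(-42529, -1))) = Add(Mul(27392, Pow(Add(Rational(-11, 9), Mul(Rational(-1, 81), -54)), -1)), Mul(Mul(Add(-61, 6), -100), Pow(-42529, -1))) = Add(Mul(27392, Pow(Add(Rational(-11, 9), Rational(2, 3)), -1)), Mul(Mul(-55, -100), Rational(-1, 42529))) = Add(Mul(27392, Pow(Rational(-5, 9), -1)), Mul(5500, Rational(-1, 42529))) = Add(Mul(27392, Rational(-9, 5)), Rational(-5500, 42529)) = Add(Rational(-246528, 5), Rational(-5500, 42529)) = Rational(-10484616812, 212645)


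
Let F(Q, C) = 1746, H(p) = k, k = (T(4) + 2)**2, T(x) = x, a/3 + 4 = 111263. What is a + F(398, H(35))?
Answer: 335523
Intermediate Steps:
a = 333777 (a = -12 + 3*111263 = -12 + 333789 = 333777)
k = 36 (k = (4 + 2)**2 = 6**2 = 36)
H(p) = 36
a + F(398, H(35)) = 333777 + 1746 = 335523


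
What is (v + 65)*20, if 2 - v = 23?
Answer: 880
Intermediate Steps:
v = -21 (v = 2 - 1*23 = 2 - 23 = -21)
(v + 65)*20 = (-21 + 65)*20 = 44*20 = 880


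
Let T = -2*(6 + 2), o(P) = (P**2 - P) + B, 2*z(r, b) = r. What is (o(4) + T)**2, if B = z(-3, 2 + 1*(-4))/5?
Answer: 1849/100 ≈ 18.490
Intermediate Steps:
z(r, b) = r/2
B = -3/10 (B = ((1/2)*(-3))/5 = -3/2*1/5 = -3/10 ≈ -0.30000)
o(P) = -3/10 + P**2 - P (o(P) = (P**2 - P) - 3/10 = -3/10 + P**2 - P)
T = -16 (T = -2*8 = -16)
(o(4) + T)**2 = ((-3/10 + 4**2 - 1*4) - 16)**2 = ((-3/10 + 16 - 4) - 16)**2 = (117/10 - 16)**2 = (-43/10)**2 = 1849/100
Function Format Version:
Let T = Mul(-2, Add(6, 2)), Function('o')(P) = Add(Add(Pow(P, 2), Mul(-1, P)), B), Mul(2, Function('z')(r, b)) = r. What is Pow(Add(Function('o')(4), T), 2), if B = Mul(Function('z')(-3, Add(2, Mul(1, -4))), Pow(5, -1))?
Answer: Rational(1849, 100) ≈ 18.490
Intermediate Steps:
Function('z')(r, b) = Mul(Rational(1, 2), r)
B = Rational(-3, 10) (B = Mul(Mul(Rational(1, 2), -3), Pow(5, -1)) = Mul(Rational(-3, 2), Rational(1, 5)) = Rational(-3, 10) ≈ -0.30000)
Function('o')(P) = Add(Rational(-3, 10), Pow(P, 2), Mul(-1, P)) (Function('o')(P) = Add(Add(Pow(P, 2), Mul(-1, P)), Rational(-3, 10)) = Add(Rational(-3, 10), Pow(P, 2), Mul(-1, P)))
T = -16 (T = Mul(-2, 8) = -16)
Pow(Add(Function('o')(4), T), 2) = Pow(Add(Add(Rational(-3, 10), Pow(4, 2), Mul(-1, 4)), -16), 2) = Pow(Add(Add(Rational(-3, 10), 16, -4), -16), 2) = Pow(Add(Rational(117, 10), -16), 2) = Pow(Rational(-43, 10), 2) = Rational(1849, 100)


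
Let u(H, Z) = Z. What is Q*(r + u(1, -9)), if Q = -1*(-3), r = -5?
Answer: -42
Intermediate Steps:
Q = 3
Q*(r + u(1, -9)) = 3*(-5 - 9) = 3*(-14) = -42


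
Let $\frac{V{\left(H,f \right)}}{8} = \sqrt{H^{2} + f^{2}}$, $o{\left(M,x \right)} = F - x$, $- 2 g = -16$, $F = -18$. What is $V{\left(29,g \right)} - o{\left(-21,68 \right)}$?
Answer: $86 + 8 \sqrt{905} \approx 326.67$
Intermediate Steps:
$g = 8$ ($g = \left(- \frac{1}{2}\right) \left(-16\right) = 8$)
$o{\left(M,x \right)} = -18 - x$
$V{\left(H,f \right)} = 8 \sqrt{H^{2} + f^{2}}$
$V{\left(29,g \right)} - o{\left(-21,68 \right)} = 8 \sqrt{29^{2} + 8^{2}} - \left(-18 - 68\right) = 8 \sqrt{841 + 64} - \left(-18 - 68\right) = 8 \sqrt{905} - -86 = 8 \sqrt{905} + 86 = 86 + 8 \sqrt{905}$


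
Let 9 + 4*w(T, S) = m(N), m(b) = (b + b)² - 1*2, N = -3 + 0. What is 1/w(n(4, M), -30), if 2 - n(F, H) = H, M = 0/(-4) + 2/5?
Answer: 4/25 ≈ 0.16000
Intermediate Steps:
M = ⅖ (M = 0*(-¼) + 2*(⅕) = 0 + ⅖ = ⅖ ≈ 0.40000)
n(F, H) = 2 - H
N = -3
m(b) = -2 + 4*b² (m(b) = (2*b)² - 2 = 4*b² - 2 = -2 + 4*b²)
w(T, S) = 25/4 (w(T, S) = -9/4 + (-2 + 4*(-3)²)/4 = -9/4 + (-2 + 4*9)/4 = -9/4 + (-2 + 36)/4 = -9/4 + (¼)*34 = -9/4 + 17/2 = 25/4)
1/w(n(4, M), -30) = 1/(25/4) = 4/25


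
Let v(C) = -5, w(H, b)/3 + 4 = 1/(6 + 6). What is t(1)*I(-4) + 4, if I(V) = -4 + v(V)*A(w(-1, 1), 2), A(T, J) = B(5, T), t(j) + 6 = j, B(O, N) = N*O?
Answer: -5779/4 ≈ -1444.8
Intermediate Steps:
t(j) = -6 + j
w(H, b) = -47/4 (w(H, b) = -12 + 3/(6 + 6) = -12 + 3/12 = -12 + 3*(1/12) = -12 + ¼ = -47/4)
A(T, J) = 5*T (A(T, J) = T*5 = 5*T)
I(V) = 1159/4 (I(V) = -4 - 25*(-47)/4 = -4 - 5*(-235/4) = -4 + 1175/4 = 1159/4)
t(1)*I(-4) + 4 = (-6 + 1)*(1159/4) + 4 = -5*1159/4 + 4 = -5795/4 + 4 = -5779/4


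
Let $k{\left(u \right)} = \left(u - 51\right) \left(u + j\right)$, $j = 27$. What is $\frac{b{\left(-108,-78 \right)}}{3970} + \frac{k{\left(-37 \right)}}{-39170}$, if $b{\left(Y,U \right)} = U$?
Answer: $- \frac{327443}{7775245} \approx -0.042114$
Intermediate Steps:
$k{\left(u \right)} = \left(-51 + u\right) \left(27 + u\right)$ ($k{\left(u \right)} = \left(u - 51\right) \left(u + 27\right) = \left(-51 + u\right) \left(27 + u\right)$)
$\frac{b{\left(-108,-78 \right)}}{3970} + \frac{k{\left(-37 \right)}}{-39170} = - \frac{78}{3970} + \frac{-1377 + \left(-37\right)^{2} - -888}{-39170} = \left(-78\right) \frac{1}{3970} + \left(-1377 + 1369 + 888\right) \left(- \frac{1}{39170}\right) = - \frac{39}{1985} + 880 \left(- \frac{1}{39170}\right) = - \frac{39}{1985} - \frac{88}{3917} = - \frac{327443}{7775245}$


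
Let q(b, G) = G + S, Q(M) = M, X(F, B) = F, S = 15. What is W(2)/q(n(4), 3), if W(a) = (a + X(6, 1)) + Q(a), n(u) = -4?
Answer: 5/9 ≈ 0.55556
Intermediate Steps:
q(b, G) = 15 + G (q(b, G) = G + 15 = 15 + G)
W(a) = 6 + 2*a (W(a) = (a + 6) + a = (6 + a) + a = 6 + 2*a)
W(2)/q(n(4), 3) = (6 + 2*2)/(15 + 3) = (6 + 4)/18 = 10*(1/18) = 5/9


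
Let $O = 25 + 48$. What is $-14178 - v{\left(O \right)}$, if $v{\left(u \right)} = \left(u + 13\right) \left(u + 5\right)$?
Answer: $-20886$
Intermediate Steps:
$O = 73$
$v{\left(u \right)} = \left(5 + u\right) \left(13 + u\right)$ ($v{\left(u \right)} = \left(13 + u\right) \left(5 + u\right) = \left(5 + u\right) \left(13 + u\right)$)
$-14178 - v{\left(O \right)} = -14178 - \left(65 + 73^{2} + 18 \cdot 73\right) = -14178 - \left(65 + 5329 + 1314\right) = -14178 - 6708 = -20886$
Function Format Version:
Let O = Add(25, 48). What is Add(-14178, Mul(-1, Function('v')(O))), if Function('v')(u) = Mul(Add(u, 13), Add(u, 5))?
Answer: -20886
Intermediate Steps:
O = 73
Function('v')(u) = Mul(Add(5, u), Add(13, u)) (Function('v')(u) = Mul(Add(13, u), Add(5, u)) = Mul(Add(5, u), Add(13, u)))
Add(-14178, Mul(-1, Function('v')(O))) = Add(-14178, Mul(-1, Add(65, Pow(73, 2), Mul(18, 73)))) = Add(-14178, Mul(-1, Add(65, 5329, 1314))) = Add(-14178, Mul(-1, 6708)) = Add(-14178, -6708) = -20886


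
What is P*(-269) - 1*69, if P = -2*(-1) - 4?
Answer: 469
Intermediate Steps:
P = -2 (P = 2 - 4 = -2)
P*(-269) - 1*69 = -2*(-269) - 1*69 = 538 - 69 = 469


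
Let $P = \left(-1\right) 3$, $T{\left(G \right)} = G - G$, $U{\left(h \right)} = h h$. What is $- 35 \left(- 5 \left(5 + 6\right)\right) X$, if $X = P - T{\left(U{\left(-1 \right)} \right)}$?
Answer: $-5775$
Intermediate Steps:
$U{\left(h \right)} = h^{2}$
$T{\left(G \right)} = 0$
$P = -3$
$X = -3$ ($X = -3 - 0 = -3 + 0 = -3$)
$- 35 \left(- 5 \left(5 + 6\right)\right) X = - 35 \left(- 5 \left(5 + 6\right)\right) \left(-3\right) = - 35 \left(\left(-5\right) 11\right) \left(-3\right) = \left(-35\right) \left(-55\right) \left(-3\right) = 1925 \left(-3\right) = -5775$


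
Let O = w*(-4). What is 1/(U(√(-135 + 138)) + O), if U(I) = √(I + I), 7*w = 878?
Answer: -1/(3512/7 - √2*3^(¼)) ≈ -0.0020006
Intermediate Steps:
w = 878/7 (w = (⅐)*878 = 878/7 ≈ 125.43)
U(I) = √2*√I (U(I) = √(2*I) = √2*√I)
O = -3512/7 (O = (878/7)*(-4) = -3512/7 ≈ -501.71)
1/(U(√(-135 + 138)) + O) = 1/(√2*√(√(-135 + 138)) - 3512/7) = 1/(√2*√(√3) - 3512/7) = 1/(√2*3^(¼) - 3512/7) = 1/(-3512/7 + √2*3^(¼))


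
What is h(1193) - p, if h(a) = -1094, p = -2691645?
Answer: 2690551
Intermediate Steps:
h(1193) - p = -1094 - 1*(-2691645) = -1094 + 2691645 = 2690551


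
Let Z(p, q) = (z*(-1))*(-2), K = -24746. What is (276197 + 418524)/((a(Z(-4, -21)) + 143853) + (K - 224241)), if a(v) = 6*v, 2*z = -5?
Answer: -694721/105164 ≈ -6.6061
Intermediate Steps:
z = -5/2 (z = (½)*(-5) = -5/2 ≈ -2.5000)
Z(p, q) = -5 (Z(p, q) = -5/2*(-1)*(-2) = (5/2)*(-2) = -5)
(276197 + 418524)/((a(Z(-4, -21)) + 143853) + (K - 224241)) = (276197 + 418524)/((6*(-5) + 143853) + (-24746 - 224241)) = 694721/((-30 + 143853) - 248987) = 694721/(143823 - 248987) = 694721/(-105164) = 694721*(-1/105164) = -694721/105164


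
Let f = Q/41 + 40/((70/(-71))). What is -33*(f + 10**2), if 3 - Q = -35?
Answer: -571626/287 ≈ -1991.7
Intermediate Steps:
Q = 38 (Q = 3 - 1*(-35) = 3 + 35 = 38)
f = -11378/287 (f = 38/41 + 40/((70/(-71))) = 38*(1/41) + 40/((70*(-1/71))) = 38/41 + 40/(-70/71) = 38/41 + 40*(-71/70) = 38/41 - 284/7 = -11378/287 ≈ -39.645)
-33*(f + 10**2) = -33*(-11378/287 + 10**2) = -33*(-11378/287 + 100) = -33*17322/287 = -571626/287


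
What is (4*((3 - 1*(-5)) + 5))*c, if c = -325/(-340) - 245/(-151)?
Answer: 344175/2567 ≈ 134.08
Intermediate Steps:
c = 26475/10268 (c = -325*(-1/340) - 245*(-1/151) = 65/68 + 245/151 = 26475/10268 ≈ 2.5784)
(4*((3 - 1*(-5)) + 5))*c = (4*((3 - 1*(-5)) + 5))*(26475/10268) = (4*((3 + 5) + 5))*(26475/10268) = (4*(8 + 5))*(26475/10268) = (4*13)*(26475/10268) = 52*(26475/10268) = 344175/2567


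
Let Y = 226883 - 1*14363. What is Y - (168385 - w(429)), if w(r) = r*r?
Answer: 228176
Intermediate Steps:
w(r) = r²
Y = 212520 (Y = 226883 - 14363 = 212520)
Y - (168385 - w(429)) = 212520 - (168385 - 1*429²) = 212520 - (168385 - 1*184041) = 212520 - (168385 - 184041) = 212520 - 1*(-15656) = 212520 + 15656 = 228176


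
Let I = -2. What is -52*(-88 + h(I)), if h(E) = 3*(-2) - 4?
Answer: 5096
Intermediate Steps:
h(E) = -10 (h(E) = -6 - 4 = -10)
-52*(-88 + h(I)) = -52*(-88 - 10) = -52*(-98) = 5096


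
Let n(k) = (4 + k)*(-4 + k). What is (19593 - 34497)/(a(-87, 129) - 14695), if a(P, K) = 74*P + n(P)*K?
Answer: -3726/238301 ≈ -0.015636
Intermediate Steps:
n(k) = (-4 + k)*(4 + k)
a(P, K) = 74*P + K*(-16 + P²) (a(P, K) = 74*P + (-16 + P²)*K = 74*P + K*(-16 + P²))
(19593 - 34497)/(a(-87, 129) - 14695) = (19593 - 34497)/((74*(-87) + 129*(-16 + (-87)²)) - 14695) = -14904/((-6438 + 129*(-16 + 7569)) - 14695) = -14904/((-6438 + 129*7553) - 14695) = -14904/((-6438 + 974337) - 14695) = -14904/(967899 - 14695) = -14904/953204 = -14904*1/953204 = -3726/238301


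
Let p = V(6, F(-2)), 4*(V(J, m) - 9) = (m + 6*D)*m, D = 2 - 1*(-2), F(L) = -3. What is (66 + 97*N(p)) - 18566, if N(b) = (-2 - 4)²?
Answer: -15008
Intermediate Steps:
D = 4 (D = 2 + 2 = 4)
V(J, m) = 9 + m*(24 + m)/4 (V(J, m) = 9 + ((m + 6*4)*m)/4 = 9 + ((m + 24)*m)/4 = 9 + ((24 + m)*m)/4 = 9 + (m*(24 + m))/4 = 9 + m*(24 + m)/4)
p = -27/4 (p = 9 + 6*(-3) + (¼)*(-3)² = 9 - 18 + (¼)*9 = 9 - 18 + 9/4 = -27/4 ≈ -6.7500)
N(b) = 36 (N(b) = (-6)² = 36)
(66 + 97*N(p)) - 18566 = (66 + 97*36) - 18566 = (66 + 3492) - 18566 = 3558 - 18566 = -15008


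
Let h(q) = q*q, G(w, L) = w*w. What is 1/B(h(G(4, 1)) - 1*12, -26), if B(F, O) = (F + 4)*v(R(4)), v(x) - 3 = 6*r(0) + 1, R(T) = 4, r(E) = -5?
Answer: -1/6448 ≈ -0.00015509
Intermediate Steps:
G(w, L) = w²
v(x) = -26 (v(x) = 3 + (6*(-5) + 1) = 3 + (-30 + 1) = 3 - 29 = -26)
h(q) = q²
B(F, O) = -104 - 26*F (B(F, O) = (F + 4)*(-26) = (4 + F)*(-26) = -104 - 26*F)
1/B(h(G(4, 1)) - 1*12, -26) = 1/(-104 - 26*((4²)² - 1*12)) = 1/(-104 - 26*(16² - 12)) = 1/(-104 - 26*(256 - 12)) = 1/(-104 - 26*244) = 1/(-104 - 6344) = 1/(-6448) = -1/6448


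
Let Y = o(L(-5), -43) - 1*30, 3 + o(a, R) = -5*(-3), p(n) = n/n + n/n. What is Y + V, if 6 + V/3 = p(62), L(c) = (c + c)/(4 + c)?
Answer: -30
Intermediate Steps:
p(n) = 2 (p(n) = 1 + 1 = 2)
L(c) = 2*c/(4 + c) (L(c) = (2*c)/(4 + c) = 2*c/(4 + c))
o(a, R) = 12 (o(a, R) = -3 - 5*(-3) = -3 + 15 = 12)
V = -12 (V = -18 + 3*2 = -18 + 6 = -12)
Y = -18 (Y = 12 - 1*30 = 12 - 30 = -18)
Y + V = -18 - 12 = -30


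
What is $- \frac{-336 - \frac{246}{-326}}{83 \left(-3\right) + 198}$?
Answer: $- \frac{18215}{2771} \approx -6.5734$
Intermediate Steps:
$- \frac{-336 - \frac{246}{-326}}{83 \left(-3\right) + 198} = - \frac{-336 - - \frac{123}{163}}{-249 + 198} = - \frac{-336 + \frac{123}{163}}{-51} = - \frac{\left(-54645\right) \left(-1\right)}{163 \cdot 51} = \left(-1\right) \frac{18215}{2771} = - \frac{18215}{2771}$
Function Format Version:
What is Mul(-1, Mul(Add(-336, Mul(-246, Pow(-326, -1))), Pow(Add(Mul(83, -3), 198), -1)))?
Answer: Rational(-18215, 2771) ≈ -6.5734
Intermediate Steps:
Mul(-1, Mul(Add(-336, Mul(-246, Pow(-326, -1))), Pow(Add(Mul(83, -3), 198), -1))) = Mul(-1, Mul(Add(-336, Mul(-246, Rational(-1, 326))), Pow(Add(-249, 198), -1))) = Mul(-1, Mul(Add(-336, Rational(123, 163)), Pow(-51, -1))) = Mul(-1, Mul(Rational(-54645, 163), Rational(-1, 51))) = Mul(-1, Rational(18215, 2771)) = Rational(-18215, 2771)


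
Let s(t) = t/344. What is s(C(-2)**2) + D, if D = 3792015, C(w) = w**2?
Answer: 163056647/43 ≈ 3.7920e+6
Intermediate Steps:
s(t) = t/344 (s(t) = t*(1/344) = t/344)
s(C(-2)**2) + D = ((-2)**2)**2/344 + 3792015 = (1/344)*4**2 + 3792015 = (1/344)*16 + 3792015 = 2/43 + 3792015 = 163056647/43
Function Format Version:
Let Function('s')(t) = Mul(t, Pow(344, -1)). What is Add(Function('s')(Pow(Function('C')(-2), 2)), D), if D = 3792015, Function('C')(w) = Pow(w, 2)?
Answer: Rational(163056647, 43) ≈ 3.7920e+6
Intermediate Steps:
Function('s')(t) = Mul(Rational(1, 344), t) (Function('s')(t) = Mul(t, Rational(1, 344)) = Mul(Rational(1, 344), t))
Add(Function('s')(Pow(Function('C')(-2), 2)), D) = Add(Mul(Rational(1, 344), Pow(Pow(-2, 2), 2)), 3792015) = Add(Mul(Rational(1, 344), Pow(4, 2)), 3792015) = Add(Mul(Rational(1, 344), 16), 3792015) = Add(Rational(2, 43), 3792015) = Rational(163056647, 43)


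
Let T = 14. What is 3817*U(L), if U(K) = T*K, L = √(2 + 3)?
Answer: 53438*√5 ≈ 1.1949e+5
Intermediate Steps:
L = √5 ≈ 2.2361
U(K) = 14*K
3817*U(L) = 3817*(14*√5) = 53438*√5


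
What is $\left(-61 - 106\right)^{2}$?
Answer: $27889$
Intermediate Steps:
$\left(-61 - 106\right)^{2} = \left(-167\right)^{2} = 27889$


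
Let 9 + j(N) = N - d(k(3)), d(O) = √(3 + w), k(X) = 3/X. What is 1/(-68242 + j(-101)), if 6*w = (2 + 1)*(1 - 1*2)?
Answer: -136704/9343991803 + √10/9343991803 ≈ -1.4630e-5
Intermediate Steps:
w = -½ (w = ((2 + 1)*(1 - 1*2))/6 = (3*(1 - 2))/6 = (3*(-1))/6 = (⅙)*(-3) = -½ ≈ -0.50000)
d(O) = √10/2 (d(O) = √(3 - ½) = √(5/2) = √10/2)
j(N) = -9 + N - √10/2 (j(N) = -9 + (N - √10/2) = -9 + N - √10/2)
1/(-68242 + j(-101)) = 1/(-68242 + (-9 - 101 - √10/2)) = 1/(-68242 + (-110 - √10/2)) = 1/(-68352 - √10/2)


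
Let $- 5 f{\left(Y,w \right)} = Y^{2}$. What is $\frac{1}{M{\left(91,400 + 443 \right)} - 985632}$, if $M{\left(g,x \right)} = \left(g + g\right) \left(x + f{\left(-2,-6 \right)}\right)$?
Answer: $- \frac{5}{4161758} \approx -1.2014 \cdot 10^{-6}$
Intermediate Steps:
$f{\left(Y,w \right)} = - \frac{Y^{2}}{5}$
$M{\left(g,x \right)} = 2 g \left(- \frac{4}{5} + x\right)$ ($M{\left(g,x \right)} = \left(g + g\right) \left(x - \frac{\left(-2\right)^{2}}{5}\right) = 2 g \left(x - \frac{4}{5}\right) = 2 g \left(- \frac{4}{5} + x\right)$)
$\frac{1}{M{\left(91,400 + 443 \right)} - 985632} = \frac{1}{\frac{2}{5} \cdot 91 \left(-4 + 5 \left(400 + 443\right)\right) - 985632} = \frac{1}{\frac{2}{5} \cdot 91 \left(-4 + 5 \cdot 843\right) - 985632} = \frac{1}{\frac{2}{5} \cdot 91 \left(-4 + 4215\right) - 985632} = \frac{1}{\frac{2}{5} \cdot 91 \cdot 4211 - 985632} = \frac{1}{\frac{766402}{5} - 985632} = \frac{1}{- \frac{4161758}{5}} = - \frac{5}{4161758}$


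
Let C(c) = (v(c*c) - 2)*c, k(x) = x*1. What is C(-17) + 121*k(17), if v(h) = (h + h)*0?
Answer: 2091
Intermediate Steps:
k(x) = x
v(h) = 0 (v(h) = (2*h)*0 = 0)
C(c) = -2*c (C(c) = (0 - 2)*c = -2*c)
C(-17) + 121*k(17) = -2*(-17) + 121*17 = 34 + 2057 = 2091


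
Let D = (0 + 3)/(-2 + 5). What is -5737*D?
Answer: -5737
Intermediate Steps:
D = 1 (D = 3/3 = 3*(⅓) = 1)
-5737*D = -5737*1 = -5737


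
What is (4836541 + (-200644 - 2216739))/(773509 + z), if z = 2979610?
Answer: 2419158/3753119 ≈ 0.64457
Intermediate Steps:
(4836541 + (-200644 - 2216739))/(773509 + z) = (4836541 + (-200644 - 2216739))/(773509 + 2979610) = (4836541 - 2417383)/3753119 = 2419158*(1/3753119) = 2419158/3753119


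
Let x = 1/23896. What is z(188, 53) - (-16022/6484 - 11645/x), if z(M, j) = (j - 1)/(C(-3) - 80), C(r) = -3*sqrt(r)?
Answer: 5798104196939257/20836334 + 156*I*sqrt(3)/6427 ≈ 2.7827e+8 + 0.042041*I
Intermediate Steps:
x = 1/23896 ≈ 4.1848e-5
z(M, j) = (-1 + j)/(-80 - 3*I*sqrt(3)) (z(M, j) = (j - 1)/(-3*I*sqrt(3) - 80) = (-1 + j)/(-3*I*sqrt(3) - 80) = (-1 + j)/(-80 - 3*I*sqrt(3)))
z(188, 53) - (-16022/6484 - 11645/x) = -(-1 + 53)/(80 + 3*I*sqrt(3)) - (-16022/6484 - 11645/1/23896) = -1*52/(80 + 3*I*sqrt(3)) - (-16022*1/6484 - 11645*23896) = -52/(80 + 3*I*sqrt(3)) - (-8011/3242 - 278268920) = -52/(80 + 3*I*sqrt(3)) - 1*(-902147846651/3242) = -52/(80 + 3*I*sqrt(3)) + 902147846651/3242 = 902147846651/3242 - 52/(80 + 3*I*sqrt(3))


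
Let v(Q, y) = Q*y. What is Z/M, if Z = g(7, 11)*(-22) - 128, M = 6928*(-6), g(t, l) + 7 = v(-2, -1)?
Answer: 3/6928 ≈ 0.00043303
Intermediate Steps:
g(t, l) = -5 (g(t, l) = -7 - 2*(-1) = -7 + 2 = -5)
M = -41568
Z = -18 (Z = -5*(-22) - 128 = 110 - 128 = -18)
Z/M = -18/(-41568) = -18*(-1/41568) = 3/6928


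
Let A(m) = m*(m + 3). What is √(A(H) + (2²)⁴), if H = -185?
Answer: √33926 ≈ 184.19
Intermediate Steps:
A(m) = m*(3 + m)
√(A(H) + (2²)⁴) = √(-185*(3 - 185) + (2²)⁴) = √(-185*(-182) + 4⁴) = √(33670 + 256) = √33926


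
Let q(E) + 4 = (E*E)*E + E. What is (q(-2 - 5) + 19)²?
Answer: 112225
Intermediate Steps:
q(E) = -4 + E + E³ (q(E) = -4 + ((E*E)*E + E) = -4 + (E²*E + E) = -4 + (E³ + E) = -4 + (E + E³) = -4 + E + E³)
(q(-2 - 5) + 19)² = ((-4 + (-2 - 5) + (-2 - 5)³) + 19)² = ((-4 - 7 + (-7)³) + 19)² = ((-4 - 7 - 343) + 19)² = (-354 + 19)² = (-335)² = 112225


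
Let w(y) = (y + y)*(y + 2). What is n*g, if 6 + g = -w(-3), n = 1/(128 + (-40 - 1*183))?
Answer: 12/95 ≈ 0.12632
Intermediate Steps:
w(y) = 2*y*(2 + y) (w(y) = (2*y)*(2 + y) = 2*y*(2 + y))
n = -1/95 (n = 1/(128 + (-40 - 183)) = 1/(128 - 223) = 1/(-95) = -1/95 ≈ -0.010526)
g = -12 (g = -6 - 2*(-3)*(2 - 3) = -6 - 2*(-3)*(-1) = -6 - 1*6 = -6 - 6 = -12)
n*g = -1/95*(-12) = 12/95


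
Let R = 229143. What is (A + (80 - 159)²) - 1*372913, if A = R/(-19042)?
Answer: -6982397367/19042 ≈ -3.6668e+5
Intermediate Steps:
A = -229143/19042 (A = 229143/(-19042) = 229143*(-1/19042) = -229143/19042 ≈ -12.034)
(A + (80 - 159)²) - 1*372913 = (-229143/19042 + (80 - 159)²) - 1*372913 = (-229143/19042 + (-79)²) - 372913 = (-229143/19042 + 6241) - 372913 = 118611979/19042 - 372913 = -6982397367/19042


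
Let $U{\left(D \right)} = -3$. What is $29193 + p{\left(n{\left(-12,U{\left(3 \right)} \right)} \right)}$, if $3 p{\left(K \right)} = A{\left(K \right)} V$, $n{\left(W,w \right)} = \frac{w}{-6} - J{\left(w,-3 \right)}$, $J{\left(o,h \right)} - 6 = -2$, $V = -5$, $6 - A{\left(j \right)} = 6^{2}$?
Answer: $29243$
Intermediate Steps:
$A{\left(j \right)} = -30$ ($A{\left(j \right)} = 6 - 6^{2} = 6 - 36 = -30$)
$J{\left(o,h \right)} = 4$ ($J{\left(o,h \right)} = 6 - 2 = 4$)
$n{\left(W,w \right)} = -4 - \frac{w}{6}$ ($n{\left(W,w \right)} = \frac{w}{-6} - 4 = w \left(- \frac{1}{6}\right) - 4 = - \frac{w}{6} - 4 = -4 - \frac{w}{6}$)
$p{\left(K \right)} = 50$ ($p{\left(K \right)} = \frac{\left(-30\right) \left(-5\right)}{3} = \frac{1}{3} \cdot 150 = 50$)
$29193 + p{\left(n{\left(-12,U{\left(3 \right)} \right)} \right)} = 29193 + 50 = 29243$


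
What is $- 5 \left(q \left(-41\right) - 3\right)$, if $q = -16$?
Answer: $-3265$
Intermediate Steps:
$- 5 \left(q \left(-41\right) - 3\right) = - 5 \left(\left(-16\right) \left(-41\right) - 3\right) = - 5 \left(656 - 3\right) = \left(-5\right) 653 = -3265$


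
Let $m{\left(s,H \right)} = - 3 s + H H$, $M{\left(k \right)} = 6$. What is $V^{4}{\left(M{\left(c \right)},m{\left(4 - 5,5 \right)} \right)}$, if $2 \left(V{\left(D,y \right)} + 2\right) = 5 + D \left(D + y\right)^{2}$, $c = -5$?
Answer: $\frac{2315723900436961}{16} \approx 1.4473 \cdot 10^{14}$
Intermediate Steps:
$m{\left(s,H \right)} = H^{2} - 3 s$ ($m{\left(s,H \right)} = - 3 s + H^{2} = H^{2} - 3 s$)
$V{\left(D,y \right)} = \frac{1}{2} + \frac{D \left(D + y\right)^{2}}{2}$ ($V{\left(D,y \right)} = -2 + \frac{5 + D \left(D + y\right)^{2}}{2} = -2 + \left(\frac{5}{2} + \frac{D \left(D + y\right)^{2}}{2}\right) = \frac{1}{2} + \frac{D \left(D + y\right)^{2}}{2}$)
$V^{4}{\left(M{\left(c \right)},m{\left(4 - 5,5 \right)} \right)} = \left(\frac{1}{2} + \frac{1}{2} \cdot 6 \left(6 + \left(5^{2} - 3 \left(4 - 5\right)\right)\right)^{2}\right)^{4} = \left(\frac{1}{2} + \frac{1}{2} \cdot 6 \left(6 + \left(25 - -3\right)\right)^{2}\right)^{4} = \left(\frac{1}{2} + \frac{1}{2} \cdot 6 \left(6 + \left(25 + 3\right)\right)^{2}\right)^{4} = \left(\frac{1}{2} + \frac{1}{2} \cdot 6 \left(6 + 28\right)^{2}\right)^{4} = \left(\frac{1}{2} + \frac{1}{2} \cdot 6 \cdot 34^{2}\right)^{4} = \left(\frac{1}{2} + \frac{1}{2} \cdot 6 \cdot 1156\right)^{4} = \left(\frac{1}{2} + 3468\right)^{4} = \left(\frac{6937}{2}\right)^{4} = \frac{2315723900436961}{16}$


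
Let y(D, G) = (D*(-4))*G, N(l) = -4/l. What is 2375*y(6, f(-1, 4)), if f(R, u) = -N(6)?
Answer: -38000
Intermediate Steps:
f(R, u) = ⅔ (f(R, u) = -(-4)/6 = -1*(-⅔) = ⅔)
y(D, G) = -4*D*G (y(D, G) = (-4*D)*G = -4*D*G)
2375*y(6, f(-1, 4)) = 2375*(-4*6*⅔) = 2375*(-16) = -38000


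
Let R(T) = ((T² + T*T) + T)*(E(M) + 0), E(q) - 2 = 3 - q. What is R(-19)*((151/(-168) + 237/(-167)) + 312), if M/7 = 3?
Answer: -12215945234/3507 ≈ -3.4833e+6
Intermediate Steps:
M = 21 (M = 7*3 = 21)
E(q) = 5 - q (E(q) = 2 + (3 - q) = 5 - q)
R(T) = -32*T² - 16*T (R(T) = ((T² + T*T) + T)*((5 - 1*21) + 0) = ((T² + T²) + T)*((5 - 21) + 0) = (2*T² + T)*(-16 + 0) = (T + 2*T²)*(-16) = -32*T² - 16*T)
R(-19)*((151/(-168) + 237/(-167)) + 312) = (-16*(-19)*(1 + 2*(-19)))*((151/(-168) + 237/(-167)) + 312) = (-16*(-19)*(1 - 38))*((151*(-1/168) + 237*(-1/167)) + 312) = (-16*(-19)*(-37))*((-151/168 - 237/167) + 312) = -11248*(-65033/28056 + 312) = -11248*8688439/28056 = -12215945234/3507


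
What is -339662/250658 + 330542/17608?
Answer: 19218057035/1103396516 ≈ 17.417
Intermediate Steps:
-339662/250658 + 330542/17608 = -339662*1/250658 + 330542*(1/17608) = -169831/125329 + 165271/8804 = 19218057035/1103396516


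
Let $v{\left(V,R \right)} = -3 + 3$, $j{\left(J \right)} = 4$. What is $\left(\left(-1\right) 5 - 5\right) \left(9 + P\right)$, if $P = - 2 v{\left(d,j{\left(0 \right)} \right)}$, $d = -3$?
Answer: $-90$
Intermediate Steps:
$v{\left(V,R \right)} = 0$
$P = 0$ ($P = \left(-2\right) 0 = 0$)
$\left(\left(-1\right) 5 - 5\right) \left(9 + P\right) = \left(\left(-1\right) 5 - 5\right) \left(9 + 0\right) = \left(-5 - 5\right) 9 = \left(-10\right) 9 = -90$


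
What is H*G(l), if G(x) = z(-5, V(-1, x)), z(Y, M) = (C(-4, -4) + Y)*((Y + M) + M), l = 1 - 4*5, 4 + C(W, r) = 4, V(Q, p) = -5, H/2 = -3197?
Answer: -479550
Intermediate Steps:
H = -6394 (H = 2*(-3197) = -6394)
C(W, r) = 0 (C(W, r) = -4 + 4 = 0)
l = -19 (l = 1 - 20 = -19)
z(Y, M) = Y*(Y + 2*M) (z(Y, M) = (0 + Y)*((Y + M) + M) = Y*((M + Y) + M) = Y*(Y + 2*M))
G(x) = 75 (G(x) = -5*(-5 + 2*(-5)) = -5*(-5 - 10) = -5*(-15) = 75)
H*G(l) = -6394*75 = -479550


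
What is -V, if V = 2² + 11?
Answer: -15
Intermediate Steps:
V = 15 (V = 4 + 11 = 15)
-V = -1*15 = -15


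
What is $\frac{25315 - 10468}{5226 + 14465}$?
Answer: $\frac{2121}{2813} \approx 0.754$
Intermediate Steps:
$\frac{25315 - 10468}{5226 + 14465} = \frac{14847}{19691} = 14847 \cdot \frac{1}{19691} = \frac{2121}{2813}$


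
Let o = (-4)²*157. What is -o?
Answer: -2512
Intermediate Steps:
o = 2512 (o = 16*157 = 2512)
-o = -1*2512 = -2512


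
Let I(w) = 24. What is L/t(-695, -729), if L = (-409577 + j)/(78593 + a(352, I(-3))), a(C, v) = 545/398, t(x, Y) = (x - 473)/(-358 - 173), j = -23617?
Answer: -7629196131/3044641076 ≈ -2.5058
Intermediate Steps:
t(x, Y) = 473/531 - x/531 (t(x, Y) = (-473 + x)/(-531) = (-473 + x)*(-1/531) = 473/531 - x/531)
a(C, v) = 545/398 (a(C, v) = 545*(1/398) = 545/398)
L = -57470404/10426853 (L = (-409577 - 23617)/(78593 + 545/398) = -433194/31280559/398 = -433194*398/31280559 = -57470404/10426853 ≈ -5.5118)
L/t(-695, -729) = -57470404/(10426853*(473/531 - 1/531*(-695))) = -57470404/(10426853*(473/531 + 695/531)) = -57470404/(10426853*1168/531) = -57470404/10426853*531/1168 = -7629196131/3044641076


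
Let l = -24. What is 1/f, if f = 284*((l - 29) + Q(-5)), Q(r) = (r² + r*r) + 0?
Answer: -1/852 ≈ -0.0011737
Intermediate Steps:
Q(r) = 2*r² (Q(r) = (r² + r²) + 0 = 2*r² + 0 = 2*r²)
f = -852 (f = 284*((-24 - 29) + 2*(-5)²) = 284*(-53 + 2*25) = 284*(-53 + 50) = 284*(-3) = -852)
1/f = 1/(-852) = -1/852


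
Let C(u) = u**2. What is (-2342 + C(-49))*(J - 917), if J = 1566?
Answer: 38291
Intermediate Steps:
(-2342 + C(-49))*(J - 917) = (-2342 + (-49)**2)*(1566 - 917) = (-2342 + 2401)*649 = 59*649 = 38291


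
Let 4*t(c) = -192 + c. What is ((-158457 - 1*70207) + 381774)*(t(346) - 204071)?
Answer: -31239416075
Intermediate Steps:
t(c) = -48 + c/4 (t(c) = (-192 + c)/4 = -48 + c/4)
((-158457 - 1*70207) + 381774)*(t(346) - 204071) = ((-158457 - 1*70207) + 381774)*((-48 + (¼)*346) - 204071) = ((-158457 - 70207) + 381774)*((-48 + 173/2) - 204071) = (-228664 + 381774)*(77/2 - 204071) = 153110*(-408065/2) = -31239416075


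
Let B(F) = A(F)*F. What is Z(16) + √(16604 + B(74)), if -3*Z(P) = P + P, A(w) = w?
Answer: -32/3 + 8*√345 ≈ 137.93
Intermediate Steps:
Z(P) = -2*P/3 (Z(P) = -(P + P)/3 = -2*P/3)
B(F) = F² (B(F) = F*F = F²)
Z(16) + √(16604 + B(74)) = -⅔*16 + √(16604 + 74²) = -32/3 + √(16604 + 5476) = -32/3 + √22080 = -32/3 + 8*√345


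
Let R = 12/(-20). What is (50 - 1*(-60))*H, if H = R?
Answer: -66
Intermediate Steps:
R = -3/5 (R = 12*(-1/20) = -3/5 ≈ -0.60000)
H = -3/5 ≈ -0.60000
(50 - 1*(-60))*H = (50 - 1*(-60))*(-3/5) = (50 + 60)*(-3/5) = 110*(-3/5) = -66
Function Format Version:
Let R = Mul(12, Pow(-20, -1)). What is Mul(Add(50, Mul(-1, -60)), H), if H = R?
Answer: -66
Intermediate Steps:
R = Rational(-3, 5) (R = Mul(12, Rational(-1, 20)) = Rational(-3, 5) ≈ -0.60000)
H = Rational(-3, 5) ≈ -0.60000
Mul(Add(50, Mul(-1, -60)), H) = Mul(Add(50, Mul(-1, -60)), Rational(-3, 5)) = Mul(Add(50, 60), Rational(-3, 5)) = Mul(110, Rational(-3, 5)) = -66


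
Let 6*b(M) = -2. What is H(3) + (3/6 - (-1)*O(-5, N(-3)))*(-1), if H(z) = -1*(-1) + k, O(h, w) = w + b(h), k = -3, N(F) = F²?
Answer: -67/6 ≈ -11.167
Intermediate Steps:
b(M) = -⅓ (b(M) = (⅙)*(-2) = -⅓)
O(h, w) = -⅓ + w (O(h, w) = w - ⅓ = -⅓ + w)
H(z) = -2 (H(z) = -1*(-1) - 3 = 1 - 3 = -2)
H(3) + (3/6 - (-1)*O(-5, N(-3)))*(-1) = -2 + (3/6 - (-1)*(-⅓ + (-3)²))*(-1) = -2 + (3*(⅙) - (-1)*(-⅓ + 9))*(-1) = -2 + (½ - (-1)*26/3)*(-1) = -2 + (½ - 1*(-26/3))*(-1) = -2 + (½ + 26/3)*(-1) = -2 + (55/6)*(-1) = -2 - 55/6 = -67/6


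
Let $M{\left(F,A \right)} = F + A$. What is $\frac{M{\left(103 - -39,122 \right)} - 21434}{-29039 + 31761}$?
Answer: $- \frac{10585}{1361} \approx -7.7774$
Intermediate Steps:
$M{\left(F,A \right)} = A + F$
$\frac{M{\left(103 - -39,122 \right)} - 21434}{-29039 + 31761} = \frac{\left(122 + \left(103 - -39\right)\right) - 21434}{-29039 + 31761} = \frac{\left(122 + \left(103 + 39\right)\right) - 21434}{2722} = \left(\left(122 + 142\right) - 21434\right) \frac{1}{2722} = \left(264 - 21434\right) \frac{1}{2722} = \left(-21170\right) \frac{1}{2722} = - \frac{10585}{1361}$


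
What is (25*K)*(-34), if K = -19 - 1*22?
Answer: 34850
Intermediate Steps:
K = -41 (K = -19 - 22 = -41)
(25*K)*(-34) = (25*(-41))*(-34) = -1025*(-34) = 34850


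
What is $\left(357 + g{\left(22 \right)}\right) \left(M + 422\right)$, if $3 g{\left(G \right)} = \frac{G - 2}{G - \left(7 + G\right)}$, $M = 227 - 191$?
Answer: $\frac{3424466}{21} \approx 1.6307 \cdot 10^{5}$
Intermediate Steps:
$M = 36$
$g{\left(G \right)} = \frac{2}{21} - \frac{G}{21}$ ($g{\left(G \right)} = \frac{\left(G - 2\right) \frac{1}{G - \left(7 + G\right)}}{3} = \frac{\left(-2 + G\right) \frac{1}{-7}}{3} = \frac{\left(-2 + G\right) \left(- \frac{1}{7}\right)}{3} = \frac{\frac{2}{7} - \frac{G}{7}}{3} = \frac{2}{21} - \frac{G}{21}$)
$\left(357 + g{\left(22 \right)}\right) \left(M + 422\right) = \left(357 + \left(\frac{2}{21} - \frac{22}{21}\right)\right) \left(36 + 422\right) = \left(357 + \left(\frac{2}{21} - \frac{22}{21}\right)\right) 458 = \left(357 - \frac{20}{21}\right) 458 = \frac{7477}{21} \cdot 458 = \frac{3424466}{21}$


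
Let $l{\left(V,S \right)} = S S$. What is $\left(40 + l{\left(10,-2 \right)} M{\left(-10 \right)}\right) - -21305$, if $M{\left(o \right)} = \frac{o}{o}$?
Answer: $21349$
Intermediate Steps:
$l{\left(V,S \right)} = S^{2}$
$M{\left(o \right)} = 1$
$\left(40 + l{\left(10,-2 \right)} M{\left(-10 \right)}\right) - -21305 = \left(40 + \left(-2\right)^{2} \cdot 1\right) - -21305 = \left(40 + 4 \cdot 1\right) + 21305 = \left(40 + 4\right) + 21305 = 44 + 21305 = 21349$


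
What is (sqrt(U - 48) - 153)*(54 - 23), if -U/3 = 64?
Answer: -4743 + 124*I*sqrt(15) ≈ -4743.0 + 480.25*I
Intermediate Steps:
U = -192 (U = -3*64 = -192)
(sqrt(U - 48) - 153)*(54 - 23) = (sqrt(-192 - 48) - 153)*(54 - 23) = (sqrt(-240) - 153)*31 = (4*I*sqrt(15) - 153)*31 = (-153 + 4*I*sqrt(15))*31 = -4743 + 124*I*sqrt(15)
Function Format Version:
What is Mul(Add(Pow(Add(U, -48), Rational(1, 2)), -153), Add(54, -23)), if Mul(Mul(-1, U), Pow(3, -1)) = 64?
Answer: Add(-4743, Mul(124, I, Pow(15, Rational(1, 2)))) ≈ Add(-4743.0, Mul(480.25, I))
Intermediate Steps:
U = -192 (U = Mul(-3, 64) = -192)
Mul(Add(Pow(Add(U, -48), Rational(1, 2)), -153), Add(54, -23)) = Mul(Add(Pow(Add(-192, -48), Rational(1, 2)), -153), Add(54, -23)) = Mul(Add(Pow(-240, Rational(1, 2)), -153), 31) = Mul(Add(Mul(4, I, Pow(15, Rational(1, 2))), -153), 31) = Mul(Add(-153, Mul(4, I, Pow(15, Rational(1, 2)))), 31) = Add(-4743, Mul(124, I, Pow(15, Rational(1, 2))))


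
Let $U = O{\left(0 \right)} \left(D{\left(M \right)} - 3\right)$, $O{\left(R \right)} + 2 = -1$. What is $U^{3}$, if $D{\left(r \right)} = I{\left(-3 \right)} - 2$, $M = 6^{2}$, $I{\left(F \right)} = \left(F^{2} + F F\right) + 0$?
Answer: $-59319$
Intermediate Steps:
$I{\left(F \right)} = 2 F^{2}$ ($I{\left(F \right)} = \left(F^{2} + F^{2}\right) + 0 = 2 F^{2} + 0 = 2 F^{2}$)
$O{\left(R \right)} = -3$ ($O{\left(R \right)} = -2 - 1 = -3$)
$M = 36$
$D{\left(r \right)} = 16$ ($D{\left(r \right)} = 2 \left(-3\right)^{2} - 2 = 2 \cdot 9 - 2 = 18 - 2 = 16$)
$U = -39$ ($U = - 3 \left(16 - 3\right) = \left(-3\right) 13 = -39$)
$U^{3} = \left(-39\right)^{3} = -59319$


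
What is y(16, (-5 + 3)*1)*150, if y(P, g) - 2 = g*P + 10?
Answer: -3000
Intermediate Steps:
y(P, g) = 12 + P*g (y(P, g) = 2 + (g*P + 10) = 2 + (P*g + 10) = 2 + (10 + P*g) = 12 + P*g)
y(16, (-5 + 3)*1)*150 = (12 + 16*((-5 + 3)*1))*150 = (12 + 16*(-2*1))*150 = (12 + 16*(-2))*150 = (12 - 32)*150 = -20*150 = -3000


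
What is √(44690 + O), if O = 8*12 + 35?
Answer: √44821 ≈ 211.71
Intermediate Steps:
O = 131 (O = 96 + 35 = 131)
√(44690 + O) = √(44690 + 131) = √44821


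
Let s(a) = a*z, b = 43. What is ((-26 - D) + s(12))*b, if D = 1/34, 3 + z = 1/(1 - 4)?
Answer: -96535/34 ≈ -2839.3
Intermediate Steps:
z = -10/3 (z = -3 + 1/(1 - 4) = -3 + 1/(-3) = -3 - ⅓ = -10/3 ≈ -3.3333)
D = 1/34 ≈ 0.029412
s(a) = -10*a/3 (s(a) = a*(-10/3) = -10*a/3)
((-26 - D) + s(12))*b = ((-26 - 1*1/34) - 10/3*12)*43 = ((-26 - 1/34) - 40)*43 = (-885/34 - 40)*43 = -2245/34*43 = -96535/34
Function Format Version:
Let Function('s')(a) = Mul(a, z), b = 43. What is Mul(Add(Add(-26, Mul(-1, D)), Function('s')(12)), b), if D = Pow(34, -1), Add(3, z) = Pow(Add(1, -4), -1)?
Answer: Rational(-96535, 34) ≈ -2839.3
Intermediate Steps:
z = Rational(-10, 3) (z = Add(-3, Pow(Add(1, -4), -1)) = Add(-3, Pow(-3, -1)) = Add(-3, Rational(-1, 3)) = Rational(-10, 3) ≈ -3.3333)
D = Rational(1, 34) ≈ 0.029412
Function('s')(a) = Mul(Rational(-10, 3), a) (Function('s')(a) = Mul(a, Rational(-10, 3)) = Mul(Rational(-10, 3), a))
Mul(Add(Add(-26, Mul(-1, D)), Function('s')(12)), b) = Mul(Add(Add(-26, Mul(-1, Rational(1, 34))), Mul(Rational(-10, 3), 12)), 43) = Mul(Add(Add(-26, Rational(-1, 34)), -40), 43) = Mul(Add(Rational(-885, 34), -40), 43) = Mul(Rational(-2245, 34), 43) = Rational(-96535, 34)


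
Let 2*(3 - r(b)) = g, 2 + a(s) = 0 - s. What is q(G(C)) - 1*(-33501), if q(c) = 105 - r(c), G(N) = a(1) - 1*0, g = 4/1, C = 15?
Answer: 33605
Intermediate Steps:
a(s) = -2 - s (a(s) = -2 + (0 - s) = -2 - s)
g = 4 (g = 4*1 = 4)
r(b) = 1 (r(b) = 3 - 1/2*4 = 3 - 2 = 1)
G(N) = -3 (G(N) = (-2 - 1*1) - 1*0 = (-2 - 1) + 0 = -3 + 0 = -3)
q(c) = 104 (q(c) = 105 - 1*1 = 105 - 1 = 104)
q(G(C)) - 1*(-33501) = 104 - 1*(-33501) = 104 + 33501 = 33605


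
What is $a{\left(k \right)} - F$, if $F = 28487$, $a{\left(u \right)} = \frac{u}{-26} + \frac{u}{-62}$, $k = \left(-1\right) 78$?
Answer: $- \frac{882965}{31} \approx -28483.0$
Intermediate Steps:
$k = -78$
$a{\left(u \right)} = - \frac{22 u}{403}$ ($a{\left(u \right)} = u \left(- \frac{1}{26}\right) + u \left(- \frac{1}{62}\right) = - \frac{u}{26} - \frac{u}{62} = - \frac{22 u}{403}$)
$a{\left(k \right)} - F = \left(- \frac{22}{403}\right) \left(-78\right) - 28487 = \frac{132}{31} - 28487 = - \frac{882965}{31}$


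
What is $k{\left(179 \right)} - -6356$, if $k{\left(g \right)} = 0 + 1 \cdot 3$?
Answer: $6359$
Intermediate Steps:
$k{\left(g \right)} = 3$ ($k{\left(g \right)} = 0 + 3 = 3$)
$k{\left(179 \right)} - -6356 = 3 - -6356 = 3 + 6356 = 6359$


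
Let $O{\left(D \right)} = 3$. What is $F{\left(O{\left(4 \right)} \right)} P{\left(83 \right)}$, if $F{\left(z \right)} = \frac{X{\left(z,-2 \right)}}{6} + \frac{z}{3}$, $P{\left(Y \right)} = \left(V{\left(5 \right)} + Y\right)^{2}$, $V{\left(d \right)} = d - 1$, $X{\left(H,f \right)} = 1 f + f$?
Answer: $2523$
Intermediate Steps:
$X{\left(H,f \right)} = 2 f$ ($X{\left(H,f \right)} = f + f = 2 f$)
$V{\left(d \right)} = -1 + d$ ($V{\left(d \right)} = d - 1 = -1 + d$)
$P{\left(Y \right)} = \left(4 + Y\right)^{2}$ ($P{\left(Y \right)} = \left(\left(-1 + 5\right) + Y\right)^{2} = \left(4 + Y\right)^{2}$)
$F{\left(z \right)} = - \frac{2}{3} + \frac{z}{3}$ ($F{\left(z \right)} = \frac{2 \left(-2\right)}{6} + \frac{z}{3} = \left(-4\right) \frac{1}{6} + z \frac{1}{3} = - \frac{2}{3} + \frac{z}{3}$)
$F{\left(O{\left(4 \right)} \right)} P{\left(83 \right)} = \left(- \frac{2}{3} + \frac{1}{3} \cdot 3\right) \left(4 + 83\right)^{2} = \left(- \frac{2}{3} + 1\right) 87^{2} = \frac{1}{3} \cdot 7569 = 2523$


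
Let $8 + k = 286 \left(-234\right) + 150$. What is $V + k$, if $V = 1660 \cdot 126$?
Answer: $142378$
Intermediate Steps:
$k = -66782$ ($k = -8 + \left(286 \left(-234\right) + 150\right) = -8 + \left(-66924 + 150\right) = -8 - 66774 = -66782$)
$V = 209160$
$V + k = 209160 - 66782 = 142378$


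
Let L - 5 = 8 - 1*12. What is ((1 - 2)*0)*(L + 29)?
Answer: 0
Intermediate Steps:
L = 1 (L = 5 + (8 - 1*12) = 5 + (8 - 12) = 5 - 4 = 1)
((1 - 2)*0)*(L + 29) = ((1 - 2)*0)*(1 + 29) = -1*0*30 = 0*30 = 0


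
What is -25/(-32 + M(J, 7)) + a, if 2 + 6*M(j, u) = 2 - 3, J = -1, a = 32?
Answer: 426/13 ≈ 32.769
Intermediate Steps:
M(j, u) = -½ (M(j, u) = -⅓ + (2 - 3)/6 = -⅓ + (⅙)*(-1) = -⅓ - ⅙ = -½)
-25/(-32 + M(J, 7)) + a = -25/(-32 - ½) + 32 = -25/(-65/2) + 32 = -2/65*(-25) + 32 = 10/13 + 32 = 426/13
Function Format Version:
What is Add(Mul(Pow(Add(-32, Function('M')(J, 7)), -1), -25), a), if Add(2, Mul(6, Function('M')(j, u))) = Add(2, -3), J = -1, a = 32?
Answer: Rational(426, 13) ≈ 32.769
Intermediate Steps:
Function('M')(j, u) = Rational(-1, 2) (Function('M')(j, u) = Add(Rational(-1, 3), Mul(Rational(1, 6), Add(2, -3))) = Add(Rational(-1, 3), Mul(Rational(1, 6), -1)) = Add(Rational(-1, 3), Rational(-1, 6)) = Rational(-1, 2))
Add(Mul(Pow(Add(-32, Function('M')(J, 7)), -1), -25), a) = Add(Mul(Pow(Add(-32, Rational(-1, 2)), -1), -25), 32) = Add(Mul(Pow(Rational(-65, 2), -1), -25), 32) = Add(Mul(Rational(-2, 65), -25), 32) = Add(Rational(10, 13), 32) = Rational(426, 13)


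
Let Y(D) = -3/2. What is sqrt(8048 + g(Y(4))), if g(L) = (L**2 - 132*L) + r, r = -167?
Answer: 5*sqrt(1293)/2 ≈ 89.896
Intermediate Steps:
Y(D) = -3/2 (Y(D) = -3*1/2 = -3/2)
g(L) = -167 + L**2 - 132*L (g(L) = (L**2 - 132*L) - 167 = -167 + L**2 - 132*L)
sqrt(8048 + g(Y(4))) = sqrt(8048 + (-167 + (-3/2)**2 - 132*(-3/2))) = sqrt(8048 + (-167 + 9/4 + 198)) = sqrt(8048 + 133/4) = sqrt(32325/4) = 5*sqrt(1293)/2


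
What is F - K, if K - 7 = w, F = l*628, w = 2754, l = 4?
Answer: -249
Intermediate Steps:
F = 2512 (F = 4*628 = 2512)
K = 2761 (K = 7 + 2754 = 2761)
F - K = 2512 - 1*2761 = 2512 - 2761 = -249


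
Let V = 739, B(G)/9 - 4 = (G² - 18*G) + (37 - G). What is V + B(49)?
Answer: 14338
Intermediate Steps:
B(G) = 369 - 171*G + 9*G² (B(G) = 36 + 9*((G² - 18*G) + (37 - G)) = 36 + 9*(37 + G² - 19*G) = 36 + (333 - 171*G + 9*G²) = 369 - 171*G + 9*G²)
V + B(49) = 739 + (369 - 171*49 + 9*49²) = 739 + (369 - 8379 + 9*2401) = 739 + (369 - 8379 + 21609) = 739 + 13599 = 14338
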